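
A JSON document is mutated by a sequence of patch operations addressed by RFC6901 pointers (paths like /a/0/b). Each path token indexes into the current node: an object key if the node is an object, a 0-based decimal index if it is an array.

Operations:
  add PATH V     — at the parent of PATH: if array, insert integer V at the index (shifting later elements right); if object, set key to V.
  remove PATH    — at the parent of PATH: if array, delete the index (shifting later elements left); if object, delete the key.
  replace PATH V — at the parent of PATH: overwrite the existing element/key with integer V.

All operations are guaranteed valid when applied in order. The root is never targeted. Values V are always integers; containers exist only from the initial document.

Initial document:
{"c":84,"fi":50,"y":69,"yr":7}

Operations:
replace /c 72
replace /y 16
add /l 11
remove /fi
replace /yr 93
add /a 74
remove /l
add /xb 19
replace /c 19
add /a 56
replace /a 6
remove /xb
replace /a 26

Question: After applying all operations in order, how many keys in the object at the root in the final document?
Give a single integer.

After op 1 (replace /c 72): {"c":72,"fi":50,"y":69,"yr":7}
After op 2 (replace /y 16): {"c":72,"fi":50,"y":16,"yr":7}
After op 3 (add /l 11): {"c":72,"fi":50,"l":11,"y":16,"yr":7}
After op 4 (remove /fi): {"c":72,"l":11,"y":16,"yr":7}
After op 5 (replace /yr 93): {"c":72,"l":11,"y":16,"yr":93}
After op 6 (add /a 74): {"a":74,"c":72,"l":11,"y":16,"yr":93}
After op 7 (remove /l): {"a":74,"c":72,"y":16,"yr":93}
After op 8 (add /xb 19): {"a":74,"c":72,"xb":19,"y":16,"yr":93}
After op 9 (replace /c 19): {"a":74,"c":19,"xb":19,"y":16,"yr":93}
After op 10 (add /a 56): {"a":56,"c":19,"xb":19,"y":16,"yr":93}
After op 11 (replace /a 6): {"a":6,"c":19,"xb":19,"y":16,"yr":93}
After op 12 (remove /xb): {"a":6,"c":19,"y":16,"yr":93}
After op 13 (replace /a 26): {"a":26,"c":19,"y":16,"yr":93}
Size at the root: 4

Answer: 4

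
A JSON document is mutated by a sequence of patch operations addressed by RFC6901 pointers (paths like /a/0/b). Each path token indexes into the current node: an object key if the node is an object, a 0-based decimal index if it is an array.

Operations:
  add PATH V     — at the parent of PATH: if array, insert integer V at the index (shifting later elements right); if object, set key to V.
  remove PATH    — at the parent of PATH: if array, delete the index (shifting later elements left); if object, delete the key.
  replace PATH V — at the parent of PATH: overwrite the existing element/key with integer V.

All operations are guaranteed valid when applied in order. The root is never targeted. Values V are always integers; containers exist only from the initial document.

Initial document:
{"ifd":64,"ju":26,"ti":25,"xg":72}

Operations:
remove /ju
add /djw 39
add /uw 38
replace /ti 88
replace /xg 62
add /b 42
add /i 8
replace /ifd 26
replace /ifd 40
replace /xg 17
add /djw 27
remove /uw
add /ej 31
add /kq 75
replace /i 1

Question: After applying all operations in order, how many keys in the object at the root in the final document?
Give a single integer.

After op 1 (remove /ju): {"ifd":64,"ti":25,"xg":72}
After op 2 (add /djw 39): {"djw":39,"ifd":64,"ti":25,"xg":72}
After op 3 (add /uw 38): {"djw":39,"ifd":64,"ti":25,"uw":38,"xg":72}
After op 4 (replace /ti 88): {"djw":39,"ifd":64,"ti":88,"uw":38,"xg":72}
After op 5 (replace /xg 62): {"djw":39,"ifd":64,"ti":88,"uw":38,"xg":62}
After op 6 (add /b 42): {"b":42,"djw":39,"ifd":64,"ti":88,"uw":38,"xg":62}
After op 7 (add /i 8): {"b":42,"djw":39,"i":8,"ifd":64,"ti":88,"uw":38,"xg":62}
After op 8 (replace /ifd 26): {"b":42,"djw":39,"i":8,"ifd":26,"ti":88,"uw":38,"xg":62}
After op 9 (replace /ifd 40): {"b":42,"djw":39,"i":8,"ifd":40,"ti":88,"uw":38,"xg":62}
After op 10 (replace /xg 17): {"b":42,"djw":39,"i":8,"ifd":40,"ti":88,"uw":38,"xg":17}
After op 11 (add /djw 27): {"b":42,"djw":27,"i":8,"ifd":40,"ti":88,"uw":38,"xg":17}
After op 12 (remove /uw): {"b":42,"djw":27,"i":8,"ifd":40,"ti":88,"xg":17}
After op 13 (add /ej 31): {"b":42,"djw":27,"ej":31,"i":8,"ifd":40,"ti":88,"xg":17}
After op 14 (add /kq 75): {"b":42,"djw":27,"ej":31,"i":8,"ifd":40,"kq":75,"ti":88,"xg":17}
After op 15 (replace /i 1): {"b":42,"djw":27,"ej":31,"i":1,"ifd":40,"kq":75,"ti":88,"xg":17}
Size at the root: 8

Answer: 8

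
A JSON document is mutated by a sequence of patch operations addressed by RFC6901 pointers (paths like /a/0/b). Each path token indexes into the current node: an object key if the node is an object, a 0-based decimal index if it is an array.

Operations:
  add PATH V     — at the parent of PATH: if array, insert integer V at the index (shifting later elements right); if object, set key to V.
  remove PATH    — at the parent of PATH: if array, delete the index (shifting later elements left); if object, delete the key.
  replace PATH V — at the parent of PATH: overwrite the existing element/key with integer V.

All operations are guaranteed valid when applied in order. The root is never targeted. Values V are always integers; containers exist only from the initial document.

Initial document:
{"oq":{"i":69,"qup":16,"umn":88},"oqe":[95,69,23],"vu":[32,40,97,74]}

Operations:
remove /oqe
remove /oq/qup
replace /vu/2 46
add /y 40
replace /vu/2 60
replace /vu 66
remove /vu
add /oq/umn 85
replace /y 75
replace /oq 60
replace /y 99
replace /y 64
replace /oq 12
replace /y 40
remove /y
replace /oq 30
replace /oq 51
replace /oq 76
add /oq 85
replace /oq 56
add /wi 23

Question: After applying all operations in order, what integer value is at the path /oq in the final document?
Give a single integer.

After op 1 (remove /oqe): {"oq":{"i":69,"qup":16,"umn":88},"vu":[32,40,97,74]}
After op 2 (remove /oq/qup): {"oq":{"i":69,"umn":88},"vu":[32,40,97,74]}
After op 3 (replace /vu/2 46): {"oq":{"i":69,"umn":88},"vu":[32,40,46,74]}
After op 4 (add /y 40): {"oq":{"i":69,"umn":88},"vu":[32,40,46,74],"y":40}
After op 5 (replace /vu/2 60): {"oq":{"i":69,"umn":88},"vu":[32,40,60,74],"y":40}
After op 6 (replace /vu 66): {"oq":{"i":69,"umn":88},"vu":66,"y":40}
After op 7 (remove /vu): {"oq":{"i":69,"umn":88},"y":40}
After op 8 (add /oq/umn 85): {"oq":{"i":69,"umn":85},"y":40}
After op 9 (replace /y 75): {"oq":{"i":69,"umn":85},"y":75}
After op 10 (replace /oq 60): {"oq":60,"y":75}
After op 11 (replace /y 99): {"oq":60,"y":99}
After op 12 (replace /y 64): {"oq":60,"y":64}
After op 13 (replace /oq 12): {"oq":12,"y":64}
After op 14 (replace /y 40): {"oq":12,"y":40}
After op 15 (remove /y): {"oq":12}
After op 16 (replace /oq 30): {"oq":30}
After op 17 (replace /oq 51): {"oq":51}
After op 18 (replace /oq 76): {"oq":76}
After op 19 (add /oq 85): {"oq":85}
After op 20 (replace /oq 56): {"oq":56}
After op 21 (add /wi 23): {"oq":56,"wi":23}
Value at /oq: 56

Answer: 56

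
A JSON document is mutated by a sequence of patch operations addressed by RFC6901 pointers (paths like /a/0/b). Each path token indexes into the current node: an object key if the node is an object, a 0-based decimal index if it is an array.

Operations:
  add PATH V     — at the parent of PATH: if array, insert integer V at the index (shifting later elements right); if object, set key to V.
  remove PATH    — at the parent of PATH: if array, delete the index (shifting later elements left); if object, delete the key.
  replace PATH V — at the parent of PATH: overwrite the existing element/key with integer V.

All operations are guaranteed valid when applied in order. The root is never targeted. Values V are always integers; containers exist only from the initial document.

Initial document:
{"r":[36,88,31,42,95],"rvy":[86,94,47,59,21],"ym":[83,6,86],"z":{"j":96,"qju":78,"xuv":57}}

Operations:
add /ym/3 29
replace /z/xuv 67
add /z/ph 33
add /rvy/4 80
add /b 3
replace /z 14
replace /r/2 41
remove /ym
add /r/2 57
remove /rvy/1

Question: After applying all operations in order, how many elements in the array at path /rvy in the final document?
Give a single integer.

Answer: 5

Derivation:
After op 1 (add /ym/3 29): {"r":[36,88,31,42,95],"rvy":[86,94,47,59,21],"ym":[83,6,86,29],"z":{"j":96,"qju":78,"xuv":57}}
After op 2 (replace /z/xuv 67): {"r":[36,88,31,42,95],"rvy":[86,94,47,59,21],"ym":[83,6,86,29],"z":{"j":96,"qju":78,"xuv":67}}
After op 3 (add /z/ph 33): {"r":[36,88,31,42,95],"rvy":[86,94,47,59,21],"ym":[83,6,86,29],"z":{"j":96,"ph":33,"qju":78,"xuv":67}}
After op 4 (add /rvy/4 80): {"r":[36,88,31,42,95],"rvy":[86,94,47,59,80,21],"ym":[83,6,86,29],"z":{"j":96,"ph":33,"qju":78,"xuv":67}}
After op 5 (add /b 3): {"b":3,"r":[36,88,31,42,95],"rvy":[86,94,47,59,80,21],"ym":[83,6,86,29],"z":{"j":96,"ph":33,"qju":78,"xuv":67}}
After op 6 (replace /z 14): {"b":3,"r":[36,88,31,42,95],"rvy":[86,94,47,59,80,21],"ym":[83,6,86,29],"z":14}
After op 7 (replace /r/2 41): {"b":3,"r":[36,88,41,42,95],"rvy":[86,94,47,59,80,21],"ym":[83,6,86,29],"z":14}
After op 8 (remove /ym): {"b":3,"r":[36,88,41,42,95],"rvy":[86,94,47,59,80,21],"z":14}
After op 9 (add /r/2 57): {"b":3,"r":[36,88,57,41,42,95],"rvy":[86,94,47,59,80,21],"z":14}
After op 10 (remove /rvy/1): {"b":3,"r":[36,88,57,41,42,95],"rvy":[86,47,59,80,21],"z":14}
Size at path /rvy: 5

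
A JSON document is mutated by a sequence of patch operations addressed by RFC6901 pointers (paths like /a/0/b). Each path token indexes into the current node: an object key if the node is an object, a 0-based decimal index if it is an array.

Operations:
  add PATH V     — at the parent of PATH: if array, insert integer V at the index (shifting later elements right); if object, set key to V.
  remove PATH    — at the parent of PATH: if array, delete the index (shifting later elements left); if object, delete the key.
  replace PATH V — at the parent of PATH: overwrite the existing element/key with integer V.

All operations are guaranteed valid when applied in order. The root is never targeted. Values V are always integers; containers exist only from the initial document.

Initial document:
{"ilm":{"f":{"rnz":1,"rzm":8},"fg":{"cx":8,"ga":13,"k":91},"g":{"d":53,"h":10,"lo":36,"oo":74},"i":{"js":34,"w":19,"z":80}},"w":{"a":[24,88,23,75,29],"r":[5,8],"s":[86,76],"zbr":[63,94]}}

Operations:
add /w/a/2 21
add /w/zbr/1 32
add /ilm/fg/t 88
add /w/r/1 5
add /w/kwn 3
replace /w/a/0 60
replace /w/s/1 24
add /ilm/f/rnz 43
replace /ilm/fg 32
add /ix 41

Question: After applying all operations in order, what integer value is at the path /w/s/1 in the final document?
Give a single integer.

Answer: 24

Derivation:
After op 1 (add /w/a/2 21): {"ilm":{"f":{"rnz":1,"rzm":8},"fg":{"cx":8,"ga":13,"k":91},"g":{"d":53,"h":10,"lo":36,"oo":74},"i":{"js":34,"w":19,"z":80}},"w":{"a":[24,88,21,23,75,29],"r":[5,8],"s":[86,76],"zbr":[63,94]}}
After op 2 (add /w/zbr/1 32): {"ilm":{"f":{"rnz":1,"rzm":8},"fg":{"cx":8,"ga":13,"k":91},"g":{"d":53,"h":10,"lo":36,"oo":74},"i":{"js":34,"w":19,"z":80}},"w":{"a":[24,88,21,23,75,29],"r":[5,8],"s":[86,76],"zbr":[63,32,94]}}
After op 3 (add /ilm/fg/t 88): {"ilm":{"f":{"rnz":1,"rzm":8},"fg":{"cx":8,"ga":13,"k":91,"t":88},"g":{"d":53,"h":10,"lo":36,"oo":74},"i":{"js":34,"w":19,"z":80}},"w":{"a":[24,88,21,23,75,29],"r":[5,8],"s":[86,76],"zbr":[63,32,94]}}
After op 4 (add /w/r/1 5): {"ilm":{"f":{"rnz":1,"rzm":8},"fg":{"cx":8,"ga":13,"k":91,"t":88},"g":{"d":53,"h":10,"lo":36,"oo":74},"i":{"js":34,"w":19,"z":80}},"w":{"a":[24,88,21,23,75,29],"r":[5,5,8],"s":[86,76],"zbr":[63,32,94]}}
After op 5 (add /w/kwn 3): {"ilm":{"f":{"rnz":1,"rzm":8},"fg":{"cx":8,"ga":13,"k":91,"t":88},"g":{"d":53,"h":10,"lo":36,"oo":74},"i":{"js":34,"w":19,"z":80}},"w":{"a":[24,88,21,23,75,29],"kwn":3,"r":[5,5,8],"s":[86,76],"zbr":[63,32,94]}}
After op 6 (replace /w/a/0 60): {"ilm":{"f":{"rnz":1,"rzm":8},"fg":{"cx":8,"ga":13,"k":91,"t":88},"g":{"d":53,"h":10,"lo":36,"oo":74},"i":{"js":34,"w":19,"z":80}},"w":{"a":[60,88,21,23,75,29],"kwn":3,"r":[5,5,8],"s":[86,76],"zbr":[63,32,94]}}
After op 7 (replace /w/s/1 24): {"ilm":{"f":{"rnz":1,"rzm":8},"fg":{"cx":8,"ga":13,"k":91,"t":88},"g":{"d":53,"h":10,"lo":36,"oo":74},"i":{"js":34,"w":19,"z":80}},"w":{"a":[60,88,21,23,75,29],"kwn":3,"r":[5,5,8],"s":[86,24],"zbr":[63,32,94]}}
After op 8 (add /ilm/f/rnz 43): {"ilm":{"f":{"rnz":43,"rzm":8},"fg":{"cx":8,"ga":13,"k":91,"t":88},"g":{"d":53,"h":10,"lo":36,"oo":74},"i":{"js":34,"w":19,"z":80}},"w":{"a":[60,88,21,23,75,29],"kwn":3,"r":[5,5,8],"s":[86,24],"zbr":[63,32,94]}}
After op 9 (replace /ilm/fg 32): {"ilm":{"f":{"rnz":43,"rzm":8},"fg":32,"g":{"d":53,"h":10,"lo":36,"oo":74},"i":{"js":34,"w":19,"z":80}},"w":{"a":[60,88,21,23,75,29],"kwn":3,"r":[5,5,8],"s":[86,24],"zbr":[63,32,94]}}
After op 10 (add /ix 41): {"ilm":{"f":{"rnz":43,"rzm":8},"fg":32,"g":{"d":53,"h":10,"lo":36,"oo":74},"i":{"js":34,"w":19,"z":80}},"ix":41,"w":{"a":[60,88,21,23,75,29],"kwn":3,"r":[5,5,8],"s":[86,24],"zbr":[63,32,94]}}
Value at /w/s/1: 24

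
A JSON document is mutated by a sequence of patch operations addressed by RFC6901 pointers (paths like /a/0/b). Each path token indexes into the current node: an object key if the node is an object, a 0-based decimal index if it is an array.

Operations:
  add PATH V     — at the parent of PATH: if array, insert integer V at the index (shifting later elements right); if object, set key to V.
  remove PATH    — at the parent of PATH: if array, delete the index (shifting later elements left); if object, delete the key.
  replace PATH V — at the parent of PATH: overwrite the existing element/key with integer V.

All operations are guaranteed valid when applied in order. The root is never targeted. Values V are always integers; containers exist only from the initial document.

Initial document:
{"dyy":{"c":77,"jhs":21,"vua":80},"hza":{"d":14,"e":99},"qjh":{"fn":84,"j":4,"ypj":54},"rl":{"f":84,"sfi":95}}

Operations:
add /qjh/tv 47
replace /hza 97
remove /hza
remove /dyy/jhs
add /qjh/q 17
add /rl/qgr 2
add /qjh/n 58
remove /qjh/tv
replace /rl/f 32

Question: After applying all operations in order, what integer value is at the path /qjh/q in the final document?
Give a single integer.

After op 1 (add /qjh/tv 47): {"dyy":{"c":77,"jhs":21,"vua":80},"hza":{"d":14,"e":99},"qjh":{"fn":84,"j":4,"tv":47,"ypj":54},"rl":{"f":84,"sfi":95}}
After op 2 (replace /hza 97): {"dyy":{"c":77,"jhs":21,"vua":80},"hza":97,"qjh":{"fn":84,"j":4,"tv":47,"ypj":54},"rl":{"f":84,"sfi":95}}
After op 3 (remove /hza): {"dyy":{"c":77,"jhs":21,"vua":80},"qjh":{"fn":84,"j":4,"tv":47,"ypj":54},"rl":{"f":84,"sfi":95}}
After op 4 (remove /dyy/jhs): {"dyy":{"c":77,"vua":80},"qjh":{"fn":84,"j":4,"tv":47,"ypj":54},"rl":{"f":84,"sfi":95}}
After op 5 (add /qjh/q 17): {"dyy":{"c":77,"vua":80},"qjh":{"fn":84,"j":4,"q":17,"tv":47,"ypj":54},"rl":{"f":84,"sfi":95}}
After op 6 (add /rl/qgr 2): {"dyy":{"c":77,"vua":80},"qjh":{"fn":84,"j":4,"q":17,"tv":47,"ypj":54},"rl":{"f":84,"qgr":2,"sfi":95}}
After op 7 (add /qjh/n 58): {"dyy":{"c":77,"vua":80},"qjh":{"fn":84,"j":4,"n":58,"q":17,"tv":47,"ypj":54},"rl":{"f":84,"qgr":2,"sfi":95}}
After op 8 (remove /qjh/tv): {"dyy":{"c":77,"vua":80},"qjh":{"fn":84,"j":4,"n":58,"q":17,"ypj":54},"rl":{"f":84,"qgr":2,"sfi":95}}
After op 9 (replace /rl/f 32): {"dyy":{"c":77,"vua":80},"qjh":{"fn":84,"j":4,"n":58,"q":17,"ypj":54},"rl":{"f":32,"qgr":2,"sfi":95}}
Value at /qjh/q: 17

Answer: 17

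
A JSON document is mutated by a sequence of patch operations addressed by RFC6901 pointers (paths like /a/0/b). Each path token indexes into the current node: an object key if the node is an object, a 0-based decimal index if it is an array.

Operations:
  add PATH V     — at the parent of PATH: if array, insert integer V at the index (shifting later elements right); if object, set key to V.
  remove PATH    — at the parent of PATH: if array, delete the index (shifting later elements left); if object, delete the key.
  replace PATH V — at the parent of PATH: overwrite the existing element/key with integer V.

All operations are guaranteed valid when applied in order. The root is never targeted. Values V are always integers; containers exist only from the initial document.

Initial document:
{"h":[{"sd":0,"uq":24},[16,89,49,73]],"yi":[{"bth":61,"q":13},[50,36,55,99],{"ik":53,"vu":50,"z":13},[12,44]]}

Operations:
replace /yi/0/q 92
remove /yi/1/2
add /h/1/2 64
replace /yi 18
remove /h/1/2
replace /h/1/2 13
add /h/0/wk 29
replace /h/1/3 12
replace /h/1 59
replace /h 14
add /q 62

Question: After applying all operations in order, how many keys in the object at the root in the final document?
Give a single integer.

Answer: 3

Derivation:
After op 1 (replace /yi/0/q 92): {"h":[{"sd":0,"uq":24},[16,89,49,73]],"yi":[{"bth":61,"q":92},[50,36,55,99],{"ik":53,"vu":50,"z":13},[12,44]]}
After op 2 (remove /yi/1/2): {"h":[{"sd":0,"uq":24},[16,89,49,73]],"yi":[{"bth":61,"q":92},[50,36,99],{"ik":53,"vu":50,"z":13},[12,44]]}
After op 3 (add /h/1/2 64): {"h":[{"sd":0,"uq":24},[16,89,64,49,73]],"yi":[{"bth":61,"q":92},[50,36,99],{"ik":53,"vu":50,"z":13},[12,44]]}
After op 4 (replace /yi 18): {"h":[{"sd":0,"uq":24},[16,89,64,49,73]],"yi":18}
After op 5 (remove /h/1/2): {"h":[{"sd":0,"uq":24},[16,89,49,73]],"yi":18}
After op 6 (replace /h/1/2 13): {"h":[{"sd":0,"uq":24},[16,89,13,73]],"yi":18}
After op 7 (add /h/0/wk 29): {"h":[{"sd":0,"uq":24,"wk":29},[16,89,13,73]],"yi":18}
After op 8 (replace /h/1/3 12): {"h":[{"sd":0,"uq":24,"wk":29},[16,89,13,12]],"yi":18}
After op 9 (replace /h/1 59): {"h":[{"sd":0,"uq":24,"wk":29},59],"yi":18}
After op 10 (replace /h 14): {"h":14,"yi":18}
After op 11 (add /q 62): {"h":14,"q":62,"yi":18}
Size at the root: 3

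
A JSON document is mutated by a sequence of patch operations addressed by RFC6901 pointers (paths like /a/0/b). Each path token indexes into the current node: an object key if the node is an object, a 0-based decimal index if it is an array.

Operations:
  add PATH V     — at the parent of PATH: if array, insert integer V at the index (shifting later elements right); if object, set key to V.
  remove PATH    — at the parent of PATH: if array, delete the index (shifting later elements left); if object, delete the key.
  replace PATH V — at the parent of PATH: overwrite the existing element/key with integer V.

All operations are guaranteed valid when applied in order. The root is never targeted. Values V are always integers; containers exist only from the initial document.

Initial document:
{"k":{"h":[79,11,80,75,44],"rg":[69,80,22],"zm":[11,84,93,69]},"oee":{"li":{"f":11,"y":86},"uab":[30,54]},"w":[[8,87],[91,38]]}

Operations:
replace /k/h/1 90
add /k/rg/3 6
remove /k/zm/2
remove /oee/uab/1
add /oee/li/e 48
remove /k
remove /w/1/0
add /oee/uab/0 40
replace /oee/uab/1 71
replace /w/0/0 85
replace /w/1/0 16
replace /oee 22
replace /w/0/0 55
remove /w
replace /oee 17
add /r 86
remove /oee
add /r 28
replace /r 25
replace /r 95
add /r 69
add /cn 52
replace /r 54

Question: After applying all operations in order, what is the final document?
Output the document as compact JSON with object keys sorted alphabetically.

Answer: {"cn":52,"r":54}

Derivation:
After op 1 (replace /k/h/1 90): {"k":{"h":[79,90,80,75,44],"rg":[69,80,22],"zm":[11,84,93,69]},"oee":{"li":{"f":11,"y":86},"uab":[30,54]},"w":[[8,87],[91,38]]}
After op 2 (add /k/rg/3 6): {"k":{"h":[79,90,80,75,44],"rg":[69,80,22,6],"zm":[11,84,93,69]},"oee":{"li":{"f":11,"y":86},"uab":[30,54]},"w":[[8,87],[91,38]]}
After op 3 (remove /k/zm/2): {"k":{"h":[79,90,80,75,44],"rg":[69,80,22,6],"zm":[11,84,69]},"oee":{"li":{"f":11,"y":86},"uab":[30,54]},"w":[[8,87],[91,38]]}
After op 4 (remove /oee/uab/1): {"k":{"h":[79,90,80,75,44],"rg":[69,80,22,6],"zm":[11,84,69]},"oee":{"li":{"f":11,"y":86},"uab":[30]},"w":[[8,87],[91,38]]}
After op 5 (add /oee/li/e 48): {"k":{"h":[79,90,80,75,44],"rg":[69,80,22,6],"zm":[11,84,69]},"oee":{"li":{"e":48,"f":11,"y":86},"uab":[30]},"w":[[8,87],[91,38]]}
After op 6 (remove /k): {"oee":{"li":{"e":48,"f":11,"y":86},"uab":[30]},"w":[[8,87],[91,38]]}
After op 7 (remove /w/1/0): {"oee":{"li":{"e":48,"f":11,"y":86},"uab":[30]},"w":[[8,87],[38]]}
After op 8 (add /oee/uab/0 40): {"oee":{"li":{"e":48,"f":11,"y":86},"uab":[40,30]},"w":[[8,87],[38]]}
After op 9 (replace /oee/uab/1 71): {"oee":{"li":{"e":48,"f":11,"y":86},"uab":[40,71]},"w":[[8,87],[38]]}
After op 10 (replace /w/0/0 85): {"oee":{"li":{"e":48,"f":11,"y":86},"uab":[40,71]},"w":[[85,87],[38]]}
After op 11 (replace /w/1/0 16): {"oee":{"li":{"e":48,"f":11,"y":86},"uab":[40,71]},"w":[[85,87],[16]]}
After op 12 (replace /oee 22): {"oee":22,"w":[[85,87],[16]]}
After op 13 (replace /w/0/0 55): {"oee":22,"w":[[55,87],[16]]}
After op 14 (remove /w): {"oee":22}
After op 15 (replace /oee 17): {"oee":17}
After op 16 (add /r 86): {"oee":17,"r":86}
After op 17 (remove /oee): {"r":86}
After op 18 (add /r 28): {"r":28}
After op 19 (replace /r 25): {"r":25}
After op 20 (replace /r 95): {"r":95}
After op 21 (add /r 69): {"r":69}
After op 22 (add /cn 52): {"cn":52,"r":69}
After op 23 (replace /r 54): {"cn":52,"r":54}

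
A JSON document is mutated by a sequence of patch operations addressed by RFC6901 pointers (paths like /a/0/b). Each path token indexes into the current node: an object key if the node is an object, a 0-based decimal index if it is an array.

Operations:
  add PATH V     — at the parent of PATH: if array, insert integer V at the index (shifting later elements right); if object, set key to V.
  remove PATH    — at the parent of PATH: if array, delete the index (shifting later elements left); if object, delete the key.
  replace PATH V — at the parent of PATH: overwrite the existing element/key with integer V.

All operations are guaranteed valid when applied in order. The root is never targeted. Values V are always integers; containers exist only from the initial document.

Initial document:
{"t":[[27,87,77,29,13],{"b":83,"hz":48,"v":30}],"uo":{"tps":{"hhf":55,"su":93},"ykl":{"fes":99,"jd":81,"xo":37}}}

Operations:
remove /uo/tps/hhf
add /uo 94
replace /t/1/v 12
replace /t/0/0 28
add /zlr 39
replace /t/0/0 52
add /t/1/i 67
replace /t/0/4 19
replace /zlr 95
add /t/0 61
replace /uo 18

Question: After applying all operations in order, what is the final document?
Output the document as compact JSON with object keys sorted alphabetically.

After op 1 (remove /uo/tps/hhf): {"t":[[27,87,77,29,13],{"b":83,"hz":48,"v":30}],"uo":{"tps":{"su":93},"ykl":{"fes":99,"jd":81,"xo":37}}}
After op 2 (add /uo 94): {"t":[[27,87,77,29,13],{"b":83,"hz":48,"v":30}],"uo":94}
After op 3 (replace /t/1/v 12): {"t":[[27,87,77,29,13],{"b":83,"hz":48,"v":12}],"uo":94}
After op 4 (replace /t/0/0 28): {"t":[[28,87,77,29,13],{"b":83,"hz":48,"v":12}],"uo":94}
After op 5 (add /zlr 39): {"t":[[28,87,77,29,13],{"b":83,"hz":48,"v":12}],"uo":94,"zlr":39}
After op 6 (replace /t/0/0 52): {"t":[[52,87,77,29,13],{"b":83,"hz":48,"v":12}],"uo":94,"zlr":39}
After op 7 (add /t/1/i 67): {"t":[[52,87,77,29,13],{"b":83,"hz":48,"i":67,"v":12}],"uo":94,"zlr":39}
After op 8 (replace /t/0/4 19): {"t":[[52,87,77,29,19],{"b":83,"hz":48,"i":67,"v":12}],"uo":94,"zlr":39}
After op 9 (replace /zlr 95): {"t":[[52,87,77,29,19],{"b":83,"hz":48,"i":67,"v":12}],"uo":94,"zlr":95}
After op 10 (add /t/0 61): {"t":[61,[52,87,77,29,19],{"b":83,"hz":48,"i":67,"v":12}],"uo":94,"zlr":95}
After op 11 (replace /uo 18): {"t":[61,[52,87,77,29,19],{"b":83,"hz":48,"i":67,"v":12}],"uo":18,"zlr":95}

Answer: {"t":[61,[52,87,77,29,19],{"b":83,"hz":48,"i":67,"v":12}],"uo":18,"zlr":95}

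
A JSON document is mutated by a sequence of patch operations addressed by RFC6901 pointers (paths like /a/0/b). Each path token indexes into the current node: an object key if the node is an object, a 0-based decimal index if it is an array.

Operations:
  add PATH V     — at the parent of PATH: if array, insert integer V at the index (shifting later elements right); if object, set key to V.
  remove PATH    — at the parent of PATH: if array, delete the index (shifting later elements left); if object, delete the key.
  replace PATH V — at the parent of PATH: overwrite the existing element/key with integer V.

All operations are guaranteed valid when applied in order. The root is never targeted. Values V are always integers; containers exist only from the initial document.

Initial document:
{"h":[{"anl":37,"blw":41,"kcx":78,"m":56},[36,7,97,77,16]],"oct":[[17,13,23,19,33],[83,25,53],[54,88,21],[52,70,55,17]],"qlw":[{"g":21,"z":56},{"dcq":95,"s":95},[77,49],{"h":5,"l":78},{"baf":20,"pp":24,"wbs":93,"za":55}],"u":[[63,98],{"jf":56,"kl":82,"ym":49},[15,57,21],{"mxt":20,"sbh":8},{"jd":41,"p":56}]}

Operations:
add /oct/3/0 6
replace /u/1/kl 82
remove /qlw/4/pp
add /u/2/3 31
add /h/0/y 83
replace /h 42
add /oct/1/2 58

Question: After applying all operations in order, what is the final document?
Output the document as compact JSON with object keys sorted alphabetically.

After op 1 (add /oct/3/0 6): {"h":[{"anl":37,"blw":41,"kcx":78,"m":56},[36,7,97,77,16]],"oct":[[17,13,23,19,33],[83,25,53],[54,88,21],[6,52,70,55,17]],"qlw":[{"g":21,"z":56},{"dcq":95,"s":95},[77,49],{"h":5,"l":78},{"baf":20,"pp":24,"wbs":93,"za":55}],"u":[[63,98],{"jf":56,"kl":82,"ym":49},[15,57,21],{"mxt":20,"sbh":8},{"jd":41,"p":56}]}
After op 2 (replace /u/1/kl 82): {"h":[{"anl":37,"blw":41,"kcx":78,"m":56},[36,7,97,77,16]],"oct":[[17,13,23,19,33],[83,25,53],[54,88,21],[6,52,70,55,17]],"qlw":[{"g":21,"z":56},{"dcq":95,"s":95},[77,49],{"h":5,"l":78},{"baf":20,"pp":24,"wbs":93,"za":55}],"u":[[63,98],{"jf":56,"kl":82,"ym":49},[15,57,21],{"mxt":20,"sbh":8},{"jd":41,"p":56}]}
After op 3 (remove /qlw/4/pp): {"h":[{"anl":37,"blw":41,"kcx":78,"m":56},[36,7,97,77,16]],"oct":[[17,13,23,19,33],[83,25,53],[54,88,21],[6,52,70,55,17]],"qlw":[{"g":21,"z":56},{"dcq":95,"s":95},[77,49],{"h":5,"l":78},{"baf":20,"wbs":93,"za":55}],"u":[[63,98],{"jf":56,"kl":82,"ym":49},[15,57,21],{"mxt":20,"sbh":8},{"jd":41,"p":56}]}
After op 4 (add /u/2/3 31): {"h":[{"anl":37,"blw":41,"kcx":78,"m":56},[36,7,97,77,16]],"oct":[[17,13,23,19,33],[83,25,53],[54,88,21],[6,52,70,55,17]],"qlw":[{"g":21,"z":56},{"dcq":95,"s":95},[77,49],{"h":5,"l":78},{"baf":20,"wbs":93,"za":55}],"u":[[63,98],{"jf":56,"kl":82,"ym":49},[15,57,21,31],{"mxt":20,"sbh":8},{"jd":41,"p":56}]}
After op 5 (add /h/0/y 83): {"h":[{"anl":37,"blw":41,"kcx":78,"m":56,"y":83},[36,7,97,77,16]],"oct":[[17,13,23,19,33],[83,25,53],[54,88,21],[6,52,70,55,17]],"qlw":[{"g":21,"z":56},{"dcq":95,"s":95},[77,49],{"h":5,"l":78},{"baf":20,"wbs":93,"za":55}],"u":[[63,98],{"jf":56,"kl":82,"ym":49},[15,57,21,31],{"mxt":20,"sbh":8},{"jd":41,"p":56}]}
After op 6 (replace /h 42): {"h":42,"oct":[[17,13,23,19,33],[83,25,53],[54,88,21],[6,52,70,55,17]],"qlw":[{"g":21,"z":56},{"dcq":95,"s":95},[77,49],{"h":5,"l":78},{"baf":20,"wbs":93,"za":55}],"u":[[63,98],{"jf":56,"kl":82,"ym":49},[15,57,21,31],{"mxt":20,"sbh":8},{"jd":41,"p":56}]}
After op 7 (add /oct/1/2 58): {"h":42,"oct":[[17,13,23,19,33],[83,25,58,53],[54,88,21],[6,52,70,55,17]],"qlw":[{"g":21,"z":56},{"dcq":95,"s":95},[77,49],{"h":5,"l":78},{"baf":20,"wbs":93,"za":55}],"u":[[63,98],{"jf":56,"kl":82,"ym":49},[15,57,21,31],{"mxt":20,"sbh":8},{"jd":41,"p":56}]}

Answer: {"h":42,"oct":[[17,13,23,19,33],[83,25,58,53],[54,88,21],[6,52,70,55,17]],"qlw":[{"g":21,"z":56},{"dcq":95,"s":95},[77,49],{"h":5,"l":78},{"baf":20,"wbs":93,"za":55}],"u":[[63,98],{"jf":56,"kl":82,"ym":49},[15,57,21,31],{"mxt":20,"sbh":8},{"jd":41,"p":56}]}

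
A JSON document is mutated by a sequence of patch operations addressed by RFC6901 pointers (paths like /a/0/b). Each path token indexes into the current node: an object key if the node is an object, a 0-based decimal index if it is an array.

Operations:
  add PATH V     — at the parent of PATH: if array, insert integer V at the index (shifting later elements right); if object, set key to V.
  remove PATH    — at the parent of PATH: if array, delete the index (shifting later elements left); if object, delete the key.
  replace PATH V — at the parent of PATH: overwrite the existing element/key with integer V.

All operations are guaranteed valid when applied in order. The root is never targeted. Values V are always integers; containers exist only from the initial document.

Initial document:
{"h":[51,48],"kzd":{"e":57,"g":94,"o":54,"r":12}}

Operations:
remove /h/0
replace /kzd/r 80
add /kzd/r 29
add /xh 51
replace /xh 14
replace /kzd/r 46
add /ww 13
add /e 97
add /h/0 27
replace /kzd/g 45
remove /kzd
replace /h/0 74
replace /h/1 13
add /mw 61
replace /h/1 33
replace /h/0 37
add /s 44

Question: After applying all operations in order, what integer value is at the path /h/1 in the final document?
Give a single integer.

After op 1 (remove /h/0): {"h":[48],"kzd":{"e":57,"g":94,"o":54,"r":12}}
After op 2 (replace /kzd/r 80): {"h":[48],"kzd":{"e":57,"g":94,"o":54,"r":80}}
After op 3 (add /kzd/r 29): {"h":[48],"kzd":{"e":57,"g":94,"o":54,"r":29}}
After op 4 (add /xh 51): {"h":[48],"kzd":{"e":57,"g":94,"o":54,"r":29},"xh":51}
After op 5 (replace /xh 14): {"h":[48],"kzd":{"e":57,"g":94,"o":54,"r":29},"xh":14}
After op 6 (replace /kzd/r 46): {"h":[48],"kzd":{"e":57,"g":94,"o":54,"r":46},"xh":14}
After op 7 (add /ww 13): {"h":[48],"kzd":{"e":57,"g":94,"o":54,"r":46},"ww":13,"xh":14}
After op 8 (add /e 97): {"e":97,"h":[48],"kzd":{"e":57,"g":94,"o":54,"r":46},"ww":13,"xh":14}
After op 9 (add /h/0 27): {"e":97,"h":[27,48],"kzd":{"e":57,"g":94,"o":54,"r":46},"ww":13,"xh":14}
After op 10 (replace /kzd/g 45): {"e":97,"h":[27,48],"kzd":{"e":57,"g":45,"o":54,"r":46},"ww":13,"xh":14}
After op 11 (remove /kzd): {"e":97,"h":[27,48],"ww":13,"xh":14}
After op 12 (replace /h/0 74): {"e":97,"h":[74,48],"ww":13,"xh":14}
After op 13 (replace /h/1 13): {"e":97,"h":[74,13],"ww":13,"xh":14}
After op 14 (add /mw 61): {"e":97,"h":[74,13],"mw":61,"ww":13,"xh":14}
After op 15 (replace /h/1 33): {"e":97,"h":[74,33],"mw":61,"ww":13,"xh":14}
After op 16 (replace /h/0 37): {"e":97,"h":[37,33],"mw":61,"ww":13,"xh":14}
After op 17 (add /s 44): {"e":97,"h":[37,33],"mw":61,"s":44,"ww":13,"xh":14}
Value at /h/1: 33

Answer: 33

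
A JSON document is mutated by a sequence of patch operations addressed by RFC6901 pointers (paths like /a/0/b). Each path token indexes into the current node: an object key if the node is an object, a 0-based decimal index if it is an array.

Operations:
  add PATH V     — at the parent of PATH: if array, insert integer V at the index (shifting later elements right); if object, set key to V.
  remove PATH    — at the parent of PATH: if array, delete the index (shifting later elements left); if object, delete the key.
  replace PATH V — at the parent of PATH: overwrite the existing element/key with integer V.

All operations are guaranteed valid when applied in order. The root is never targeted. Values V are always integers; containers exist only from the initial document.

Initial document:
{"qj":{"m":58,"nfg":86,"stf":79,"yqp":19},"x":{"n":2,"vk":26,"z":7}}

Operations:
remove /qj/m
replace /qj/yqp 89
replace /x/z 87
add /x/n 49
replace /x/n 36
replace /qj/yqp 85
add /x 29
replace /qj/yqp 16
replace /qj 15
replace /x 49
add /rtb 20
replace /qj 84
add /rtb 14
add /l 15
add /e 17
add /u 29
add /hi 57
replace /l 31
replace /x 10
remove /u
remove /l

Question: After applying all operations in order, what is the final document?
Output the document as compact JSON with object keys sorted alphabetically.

Answer: {"e":17,"hi":57,"qj":84,"rtb":14,"x":10}

Derivation:
After op 1 (remove /qj/m): {"qj":{"nfg":86,"stf":79,"yqp":19},"x":{"n":2,"vk":26,"z":7}}
After op 2 (replace /qj/yqp 89): {"qj":{"nfg":86,"stf":79,"yqp":89},"x":{"n":2,"vk":26,"z":7}}
After op 3 (replace /x/z 87): {"qj":{"nfg":86,"stf":79,"yqp":89},"x":{"n":2,"vk":26,"z":87}}
After op 4 (add /x/n 49): {"qj":{"nfg":86,"stf":79,"yqp":89},"x":{"n":49,"vk":26,"z":87}}
After op 5 (replace /x/n 36): {"qj":{"nfg":86,"stf":79,"yqp":89},"x":{"n":36,"vk":26,"z":87}}
After op 6 (replace /qj/yqp 85): {"qj":{"nfg":86,"stf":79,"yqp":85},"x":{"n":36,"vk":26,"z":87}}
After op 7 (add /x 29): {"qj":{"nfg":86,"stf":79,"yqp":85},"x":29}
After op 8 (replace /qj/yqp 16): {"qj":{"nfg":86,"stf":79,"yqp":16},"x":29}
After op 9 (replace /qj 15): {"qj":15,"x":29}
After op 10 (replace /x 49): {"qj":15,"x":49}
After op 11 (add /rtb 20): {"qj":15,"rtb":20,"x":49}
After op 12 (replace /qj 84): {"qj":84,"rtb":20,"x":49}
After op 13 (add /rtb 14): {"qj":84,"rtb":14,"x":49}
After op 14 (add /l 15): {"l":15,"qj":84,"rtb":14,"x":49}
After op 15 (add /e 17): {"e":17,"l":15,"qj":84,"rtb":14,"x":49}
After op 16 (add /u 29): {"e":17,"l":15,"qj":84,"rtb":14,"u":29,"x":49}
After op 17 (add /hi 57): {"e":17,"hi":57,"l":15,"qj":84,"rtb":14,"u":29,"x":49}
After op 18 (replace /l 31): {"e":17,"hi":57,"l":31,"qj":84,"rtb":14,"u":29,"x":49}
After op 19 (replace /x 10): {"e":17,"hi":57,"l":31,"qj":84,"rtb":14,"u":29,"x":10}
After op 20 (remove /u): {"e":17,"hi":57,"l":31,"qj":84,"rtb":14,"x":10}
After op 21 (remove /l): {"e":17,"hi":57,"qj":84,"rtb":14,"x":10}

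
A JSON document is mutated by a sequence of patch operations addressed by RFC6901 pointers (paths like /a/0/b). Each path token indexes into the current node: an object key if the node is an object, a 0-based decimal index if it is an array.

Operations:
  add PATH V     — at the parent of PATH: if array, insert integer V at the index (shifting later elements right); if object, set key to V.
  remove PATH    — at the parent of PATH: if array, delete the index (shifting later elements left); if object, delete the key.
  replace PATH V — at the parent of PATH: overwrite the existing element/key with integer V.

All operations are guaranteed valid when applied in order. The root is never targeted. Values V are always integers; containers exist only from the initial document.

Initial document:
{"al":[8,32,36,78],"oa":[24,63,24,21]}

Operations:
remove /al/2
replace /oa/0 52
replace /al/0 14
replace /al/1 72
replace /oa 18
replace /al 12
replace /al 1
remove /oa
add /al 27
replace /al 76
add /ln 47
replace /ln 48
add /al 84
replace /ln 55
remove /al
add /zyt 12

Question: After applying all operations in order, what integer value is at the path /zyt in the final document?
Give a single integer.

Answer: 12

Derivation:
After op 1 (remove /al/2): {"al":[8,32,78],"oa":[24,63,24,21]}
After op 2 (replace /oa/0 52): {"al":[8,32,78],"oa":[52,63,24,21]}
After op 3 (replace /al/0 14): {"al":[14,32,78],"oa":[52,63,24,21]}
After op 4 (replace /al/1 72): {"al":[14,72,78],"oa":[52,63,24,21]}
After op 5 (replace /oa 18): {"al":[14,72,78],"oa":18}
After op 6 (replace /al 12): {"al":12,"oa":18}
After op 7 (replace /al 1): {"al":1,"oa":18}
After op 8 (remove /oa): {"al":1}
After op 9 (add /al 27): {"al":27}
After op 10 (replace /al 76): {"al":76}
After op 11 (add /ln 47): {"al":76,"ln":47}
After op 12 (replace /ln 48): {"al":76,"ln":48}
After op 13 (add /al 84): {"al":84,"ln":48}
After op 14 (replace /ln 55): {"al":84,"ln":55}
After op 15 (remove /al): {"ln":55}
After op 16 (add /zyt 12): {"ln":55,"zyt":12}
Value at /zyt: 12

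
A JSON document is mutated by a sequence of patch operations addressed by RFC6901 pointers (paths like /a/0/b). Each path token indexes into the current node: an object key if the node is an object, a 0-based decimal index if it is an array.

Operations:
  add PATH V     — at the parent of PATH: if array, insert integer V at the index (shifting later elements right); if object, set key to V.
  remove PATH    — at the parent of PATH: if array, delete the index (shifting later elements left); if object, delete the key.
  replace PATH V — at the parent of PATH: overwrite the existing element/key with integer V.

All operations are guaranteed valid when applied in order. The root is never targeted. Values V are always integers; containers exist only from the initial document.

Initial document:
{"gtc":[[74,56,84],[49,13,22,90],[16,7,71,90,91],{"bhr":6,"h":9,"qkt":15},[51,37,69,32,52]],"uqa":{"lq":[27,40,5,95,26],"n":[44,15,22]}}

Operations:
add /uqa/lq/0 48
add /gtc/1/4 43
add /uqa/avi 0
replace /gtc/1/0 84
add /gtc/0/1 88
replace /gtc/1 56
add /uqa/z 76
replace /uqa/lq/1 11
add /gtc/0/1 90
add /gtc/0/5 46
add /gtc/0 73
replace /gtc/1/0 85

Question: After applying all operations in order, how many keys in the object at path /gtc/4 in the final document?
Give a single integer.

Answer: 3

Derivation:
After op 1 (add /uqa/lq/0 48): {"gtc":[[74,56,84],[49,13,22,90],[16,7,71,90,91],{"bhr":6,"h":9,"qkt":15},[51,37,69,32,52]],"uqa":{"lq":[48,27,40,5,95,26],"n":[44,15,22]}}
After op 2 (add /gtc/1/4 43): {"gtc":[[74,56,84],[49,13,22,90,43],[16,7,71,90,91],{"bhr":6,"h":9,"qkt":15},[51,37,69,32,52]],"uqa":{"lq":[48,27,40,5,95,26],"n":[44,15,22]}}
After op 3 (add /uqa/avi 0): {"gtc":[[74,56,84],[49,13,22,90,43],[16,7,71,90,91],{"bhr":6,"h":9,"qkt":15},[51,37,69,32,52]],"uqa":{"avi":0,"lq":[48,27,40,5,95,26],"n":[44,15,22]}}
After op 4 (replace /gtc/1/0 84): {"gtc":[[74,56,84],[84,13,22,90,43],[16,7,71,90,91],{"bhr":6,"h":9,"qkt":15},[51,37,69,32,52]],"uqa":{"avi":0,"lq":[48,27,40,5,95,26],"n":[44,15,22]}}
After op 5 (add /gtc/0/1 88): {"gtc":[[74,88,56,84],[84,13,22,90,43],[16,7,71,90,91],{"bhr":6,"h":9,"qkt":15},[51,37,69,32,52]],"uqa":{"avi":0,"lq":[48,27,40,5,95,26],"n":[44,15,22]}}
After op 6 (replace /gtc/1 56): {"gtc":[[74,88,56,84],56,[16,7,71,90,91],{"bhr":6,"h":9,"qkt":15},[51,37,69,32,52]],"uqa":{"avi":0,"lq":[48,27,40,5,95,26],"n":[44,15,22]}}
After op 7 (add /uqa/z 76): {"gtc":[[74,88,56,84],56,[16,7,71,90,91],{"bhr":6,"h":9,"qkt":15},[51,37,69,32,52]],"uqa":{"avi":0,"lq":[48,27,40,5,95,26],"n":[44,15,22],"z":76}}
After op 8 (replace /uqa/lq/1 11): {"gtc":[[74,88,56,84],56,[16,7,71,90,91],{"bhr":6,"h":9,"qkt":15},[51,37,69,32,52]],"uqa":{"avi":0,"lq":[48,11,40,5,95,26],"n":[44,15,22],"z":76}}
After op 9 (add /gtc/0/1 90): {"gtc":[[74,90,88,56,84],56,[16,7,71,90,91],{"bhr":6,"h":9,"qkt":15},[51,37,69,32,52]],"uqa":{"avi":0,"lq":[48,11,40,5,95,26],"n":[44,15,22],"z":76}}
After op 10 (add /gtc/0/5 46): {"gtc":[[74,90,88,56,84,46],56,[16,7,71,90,91],{"bhr":6,"h":9,"qkt":15},[51,37,69,32,52]],"uqa":{"avi":0,"lq":[48,11,40,5,95,26],"n":[44,15,22],"z":76}}
After op 11 (add /gtc/0 73): {"gtc":[73,[74,90,88,56,84,46],56,[16,7,71,90,91],{"bhr":6,"h":9,"qkt":15},[51,37,69,32,52]],"uqa":{"avi":0,"lq":[48,11,40,5,95,26],"n":[44,15,22],"z":76}}
After op 12 (replace /gtc/1/0 85): {"gtc":[73,[85,90,88,56,84,46],56,[16,7,71,90,91],{"bhr":6,"h":9,"qkt":15},[51,37,69,32,52]],"uqa":{"avi":0,"lq":[48,11,40,5,95,26],"n":[44,15,22],"z":76}}
Size at path /gtc/4: 3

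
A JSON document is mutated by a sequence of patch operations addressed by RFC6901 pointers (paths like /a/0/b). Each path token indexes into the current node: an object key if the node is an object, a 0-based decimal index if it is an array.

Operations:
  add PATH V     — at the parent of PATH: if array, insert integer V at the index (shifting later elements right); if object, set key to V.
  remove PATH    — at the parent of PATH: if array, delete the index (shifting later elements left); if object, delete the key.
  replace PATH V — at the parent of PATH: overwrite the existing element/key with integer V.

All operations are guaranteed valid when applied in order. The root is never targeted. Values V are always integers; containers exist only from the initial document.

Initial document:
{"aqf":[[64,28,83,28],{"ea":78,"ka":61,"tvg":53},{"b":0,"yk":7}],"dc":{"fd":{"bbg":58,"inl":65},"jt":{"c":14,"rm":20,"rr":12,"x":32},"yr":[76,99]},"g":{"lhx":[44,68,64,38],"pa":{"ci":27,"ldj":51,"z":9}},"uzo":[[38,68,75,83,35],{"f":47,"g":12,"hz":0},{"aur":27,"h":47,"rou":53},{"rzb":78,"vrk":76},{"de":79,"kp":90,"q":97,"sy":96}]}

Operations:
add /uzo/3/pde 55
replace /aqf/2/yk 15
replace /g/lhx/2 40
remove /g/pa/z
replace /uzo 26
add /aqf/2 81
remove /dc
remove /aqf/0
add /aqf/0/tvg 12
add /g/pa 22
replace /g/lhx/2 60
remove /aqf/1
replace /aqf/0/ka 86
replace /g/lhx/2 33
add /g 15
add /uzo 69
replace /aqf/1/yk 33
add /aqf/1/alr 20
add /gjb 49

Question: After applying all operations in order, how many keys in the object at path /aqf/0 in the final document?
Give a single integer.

Answer: 3

Derivation:
After op 1 (add /uzo/3/pde 55): {"aqf":[[64,28,83,28],{"ea":78,"ka":61,"tvg":53},{"b":0,"yk":7}],"dc":{"fd":{"bbg":58,"inl":65},"jt":{"c":14,"rm":20,"rr":12,"x":32},"yr":[76,99]},"g":{"lhx":[44,68,64,38],"pa":{"ci":27,"ldj":51,"z":9}},"uzo":[[38,68,75,83,35],{"f":47,"g":12,"hz":0},{"aur":27,"h":47,"rou":53},{"pde":55,"rzb":78,"vrk":76},{"de":79,"kp":90,"q":97,"sy":96}]}
After op 2 (replace /aqf/2/yk 15): {"aqf":[[64,28,83,28],{"ea":78,"ka":61,"tvg":53},{"b":0,"yk":15}],"dc":{"fd":{"bbg":58,"inl":65},"jt":{"c":14,"rm":20,"rr":12,"x":32},"yr":[76,99]},"g":{"lhx":[44,68,64,38],"pa":{"ci":27,"ldj":51,"z":9}},"uzo":[[38,68,75,83,35],{"f":47,"g":12,"hz":0},{"aur":27,"h":47,"rou":53},{"pde":55,"rzb":78,"vrk":76},{"de":79,"kp":90,"q":97,"sy":96}]}
After op 3 (replace /g/lhx/2 40): {"aqf":[[64,28,83,28],{"ea":78,"ka":61,"tvg":53},{"b":0,"yk":15}],"dc":{"fd":{"bbg":58,"inl":65},"jt":{"c":14,"rm":20,"rr":12,"x":32},"yr":[76,99]},"g":{"lhx":[44,68,40,38],"pa":{"ci":27,"ldj":51,"z":9}},"uzo":[[38,68,75,83,35],{"f":47,"g":12,"hz":0},{"aur":27,"h":47,"rou":53},{"pde":55,"rzb":78,"vrk":76},{"de":79,"kp":90,"q":97,"sy":96}]}
After op 4 (remove /g/pa/z): {"aqf":[[64,28,83,28],{"ea":78,"ka":61,"tvg":53},{"b":0,"yk":15}],"dc":{"fd":{"bbg":58,"inl":65},"jt":{"c":14,"rm":20,"rr":12,"x":32},"yr":[76,99]},"g":{"lhx":[44,68,40,38],"pa":{"ci":27,"ldj":51}},"uzo":[[38,68,75,83,35],{"f":47,"g":12,"hz":0},{"aur":27,"h":47,"rou":53},{"pde":55,"rzb":78,"vrk":76},{"de":79,"kp":90,"q":97,"sy":96}]}
After op 5 (replace /uzo 26): {"aqf":[[64,28,83,28],{"ea":78,"ka":61,"tvg":53},{"b":0,"yk":15}],"dc":{"fd":{"bbg":58,"inl":65},"jt":{"c":14,"rm":20,"rr":12,"x":32},"yr":[76,99]},"g":{"lhx":[44,68,40,38],"pa":{"ci":27,"ldj":51}},"uzo":26}
After op 6 (add /aqf/2 81): {"aqf":[[64,28,83,28],{"ea":78,"ka":61,"tvg":53},81,{"b":0,"yk":15}],"dc":{"fd":{"bbg":58,"inl":65},"jt":{"c":14,"rm":20,"rr":12,"x":32},"yr":[76,99]},"g":{"lhx":[44,68,40,38],"pa":{"ci":27,"ldj":51}},"uzo":26}
After op 7 (remove /dc): {"aqf":[[64,28,83,28],{"ea":78,"ka":61,"tvg":53},81,{"b":0,"yk":15}],"g":{"lhx":[44,68,40,38],"pa":{"ci":27,"ldj":51}},"uzo":26}
After op 8 (remove /aqf/0): {"aqf":[{"ea":78,"ka":61,"tvg":53},81,{"b":0,"yk":15}],"g":{"lhx":[44,68,40,38],"pa":{"ci":27,"ldj":51}},"uzo":26}
After op 9 (add /aqf/0/tvg 12): {"aqf":[{"ea":78,"ka":61,"tvg":12},81,{"b":0,"yk":15}],"g":{"lhx":[44,68,40,38],"pa":{"ci":27,"ldj":51}},"uzo":26}
After op 10 (add /g/pa 22): {"aqf":[{"ea":78,"ka":61,"tvg":12},81,{"b":0,"yk":15}],"g":{"lhx":[44,68,40,38],"pa":22},"uzo":26}
After op 11 (replace /g/lhx/2 60): {"aqf":[{"ea":78,"ka":61,"tvg":12},81,{"b":0,"yk":15}],"g":{"lhx":[44,68,60,38],"pa":22},"uzo":26}
After op 12 (remove /aqf/1): {"aqf":[{"ea":78,"ka":61,"tvg":12},{"b":0,"yk":15}],"g":{"lhx":[44,68,60,38],"pa":22},"uzo":26}
After op 13 (replace /aqf/0/ka 86): {"aqf":[{"ea":78,"ka":86,"tvg":12},{"b":0,"yk":15}],"g":{"lhx":[44,68,60,38],"pa":22},"uzo":26}
After op 14 (replace /g/lhx/2 33): {"aqf":[{"ea":78,"ka":86,"tvg":12},{"b":0,"yk":15}],"g":{"lhx":[44,68,33,38],"pa":22},"uzo":26}
After op 15 (add /g 15): {"aqf":[{"ea":78,"ka":86,"tvg":12},{"b":0,"yk":15}],"g":15,"uzo":26}
After op 16 (add /uzo 69): {"aqf":[{"ea":78,"ka":86,"tvg":12},{"b":0,"yk":15}],"g":15,"uzo":69}
After op 17 (replace /aqf/1/yk 33): {"aqf":[{"ea":78,"ka":86,"tvg":12},{"b":0,"yk":33}],"g":15,"uzo":69}
After op 18 (add /aqf/1/alr 20): {"aqf":[{"ea":78,"ka":86,"tvg":12},{"alr":20,"b":0,"yk":33}],"g":15,"uzo":69}
After op 19 (add /gjb 49): {"aqf":[{"ea":78,"ka":86,"tvg":12},{"alr":20,"b":0,"yk":33}],"g":15,"gjb":49,"uzo":69}
Size at path /aqf/0: 3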